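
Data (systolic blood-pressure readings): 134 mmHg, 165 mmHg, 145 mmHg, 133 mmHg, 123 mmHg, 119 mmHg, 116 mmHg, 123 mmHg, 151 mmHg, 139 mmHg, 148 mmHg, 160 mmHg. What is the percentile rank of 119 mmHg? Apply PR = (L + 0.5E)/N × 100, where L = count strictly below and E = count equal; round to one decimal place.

12.5

N = 12.
Strictly below 119: 1. Equal to 119: 1.
PR = (1 + 0.5·1)/12 × 100 = 12.5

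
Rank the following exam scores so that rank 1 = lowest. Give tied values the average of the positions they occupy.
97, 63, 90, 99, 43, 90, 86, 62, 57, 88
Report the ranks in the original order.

9, 4, 7.5, 10, 1, 7.5, 5, 3, 2, 6

Sorted (ascending): 43, 57, 62, 63, 86, 88, 90, 90, 97, 99
The 2 values of 90 occupy positions 7–8 → average rank (7+8)/2 = 7.5.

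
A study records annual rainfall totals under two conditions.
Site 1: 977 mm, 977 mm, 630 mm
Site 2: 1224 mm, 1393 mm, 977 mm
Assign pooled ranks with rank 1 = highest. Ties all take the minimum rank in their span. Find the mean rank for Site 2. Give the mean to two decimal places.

Sorted (descending): 1393, 1224, 977, 977, 977, 630
The 3 values of 977 occupy positions 3–5 → each gets rank 3.
Site 2 values → pooled ranks: 1224→2, 1393→1, 977→3
Mean rank = (2 + 1 + 3) / 3 = 2.00

2.00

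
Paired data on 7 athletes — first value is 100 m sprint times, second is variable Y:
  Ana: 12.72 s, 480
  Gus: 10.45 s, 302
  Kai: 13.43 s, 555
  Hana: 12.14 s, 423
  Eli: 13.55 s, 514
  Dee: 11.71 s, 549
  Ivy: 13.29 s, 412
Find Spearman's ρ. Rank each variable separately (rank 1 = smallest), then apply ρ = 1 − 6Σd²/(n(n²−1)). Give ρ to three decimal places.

0.464

Ranks of variable 1: 4, 1, 6, 3, 7, 2, 5
Ranks of variable 2: 4, 1, 7, 3, 5, 6, 2
d = r₁ − r₂: 0, 0, -1, 0, 2, -4, 3
d²: 0, 0, 1, 0, 4, 16, 9; Σd² = 30
ρ = 1 − 6·30/(7·48) = 1 − 180/336 = 0.464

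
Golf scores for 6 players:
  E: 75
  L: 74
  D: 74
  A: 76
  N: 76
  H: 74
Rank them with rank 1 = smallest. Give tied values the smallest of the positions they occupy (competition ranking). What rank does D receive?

Sorted (ascending): 74, 74, 74, 75, 76, 76
The 3 values of 74 occupy positions 1–3 → each gets rank 1.
The 2 values of 76 occupy positions 5–6 → each gets rank 5.
D has value 74 → rank 1.

1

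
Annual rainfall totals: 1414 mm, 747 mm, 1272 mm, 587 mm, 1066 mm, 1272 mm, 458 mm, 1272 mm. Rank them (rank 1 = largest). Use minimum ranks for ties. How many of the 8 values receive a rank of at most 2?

4

Sorted (descending): 1414, 1272, 1272, 1272, 1066, 747, 587, 458
The 3 values of 1272 occupy positions 2–4 → each gets rank 2.
Ranks ≤ 2: {1, 2, 2, 2} → 4 values.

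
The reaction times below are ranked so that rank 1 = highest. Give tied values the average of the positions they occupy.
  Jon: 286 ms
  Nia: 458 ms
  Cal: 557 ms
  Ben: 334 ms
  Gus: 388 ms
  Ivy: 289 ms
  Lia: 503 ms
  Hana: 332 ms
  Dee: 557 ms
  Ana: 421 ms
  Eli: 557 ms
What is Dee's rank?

Sorted (descending): 557, 557, 557, 503, 458, 421, 388, 334, 332, 289, 286
The 3 values of 557 occupy positions 1–3 → average rank 2.
Dee has value 557 ms → rank 2.

2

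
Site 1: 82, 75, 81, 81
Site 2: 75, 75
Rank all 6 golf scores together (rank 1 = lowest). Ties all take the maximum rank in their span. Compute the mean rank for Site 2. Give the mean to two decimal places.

Sorted (ascending): 75, 75, 75, 81, 81, 82
The 3 values of 75 occupy positions 1–3 → each gets rank 3.
The 2 values of 81 occupy positions 4–5 → each gets rank 5.
Site 2 values → pooled ranks: 75→3, 75→3
Mean rank = (3 + 3) / 2 = 3.00

3.00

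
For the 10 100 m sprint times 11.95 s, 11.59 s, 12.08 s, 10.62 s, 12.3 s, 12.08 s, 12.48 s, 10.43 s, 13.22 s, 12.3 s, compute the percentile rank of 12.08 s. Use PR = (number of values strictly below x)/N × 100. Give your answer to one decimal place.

40.0

N = 10.
Strictly below 12.08: 4. Equal to 12.08: 2.
PR = 4/10 × 100 = 40.0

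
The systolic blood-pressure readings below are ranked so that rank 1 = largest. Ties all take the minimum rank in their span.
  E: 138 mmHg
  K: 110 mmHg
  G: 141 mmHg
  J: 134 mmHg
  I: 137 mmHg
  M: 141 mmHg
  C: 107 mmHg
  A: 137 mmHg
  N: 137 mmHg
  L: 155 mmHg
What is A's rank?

Sorted (descending): 155, 141, 141, 138, 137, 137, 137, 134, 110, 107
The 2 values of 141 occupy positions 2–3 → each gets rank 2.
The 3 values of 137 occupy positions 5–7 → each gets rank 5.
A has value 137 mmHg → rank 5.

5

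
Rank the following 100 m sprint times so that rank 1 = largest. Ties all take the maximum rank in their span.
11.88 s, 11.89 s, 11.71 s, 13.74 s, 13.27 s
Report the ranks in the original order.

4, 3, 5, 1, 2

Sorted (descending): 13.74, 13.27, 11.89, 11.88, 11.71
No ties — each value takes its position as its rank.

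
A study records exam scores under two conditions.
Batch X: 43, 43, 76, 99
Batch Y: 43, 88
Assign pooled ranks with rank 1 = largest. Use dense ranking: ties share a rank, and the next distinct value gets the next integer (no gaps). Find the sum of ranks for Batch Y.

6

Sorted (descending): 99, 88, 76, 43, 43, 43
The 3 values of 43 share dense rank 4.
Remaining distinct values take the next consecutive integers.
Batch Y values → pooled ranks: 43→4, 88→2
Rank sum = 4 + 2 = 6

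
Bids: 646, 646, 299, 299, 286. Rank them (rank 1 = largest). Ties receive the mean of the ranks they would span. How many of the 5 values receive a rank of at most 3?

2

Sorted (descending): 646, 646, 299, 299, 286
The 2 values of 646 occupy positions 1–2 → average rank (1+2)/2 = 1.5.
The 2 values of 299 occupy positions 3–4 → average rank (3+4)/2 = 3.5.
Ranks ≤ 3: {1.5, 1.5} → 2 values.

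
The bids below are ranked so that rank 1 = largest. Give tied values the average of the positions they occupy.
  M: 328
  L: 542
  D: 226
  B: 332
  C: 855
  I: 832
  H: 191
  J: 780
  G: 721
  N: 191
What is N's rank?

9.5

Sorted (descending): 855, 832, 780, 721, 542, 332, 328, 226, 191, 191
The 2 values of 191 occupy positions 9–10 → average rank (9+10)/2 = 9.5.
N has value 191 → rank 9.5.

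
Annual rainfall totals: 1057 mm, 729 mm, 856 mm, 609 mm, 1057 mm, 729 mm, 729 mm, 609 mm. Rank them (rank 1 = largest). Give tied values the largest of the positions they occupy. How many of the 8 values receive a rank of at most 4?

3

Sorted (descending): 1057, 1057, 856, 729, 729, 729, 609, 609
The 2 values of 1057 occupy positions 1–2 → each gets rank 2.
The 3 values of 729 occupy positions 4–6 → each gets rank 6.
The 2 values of 609 occupy positions 7–8 → each gets rank 8.
Ranks ≤ 4: {2, 2, 3} → 3 values.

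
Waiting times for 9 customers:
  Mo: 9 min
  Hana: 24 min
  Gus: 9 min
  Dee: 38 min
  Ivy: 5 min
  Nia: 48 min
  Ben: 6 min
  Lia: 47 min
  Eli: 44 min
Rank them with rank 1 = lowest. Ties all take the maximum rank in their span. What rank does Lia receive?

8

Sorted (ascending): 5, 6, 9, 9, 24, 38, 44, 47, 48
The 2 values of 9 occupy positions 3–4 → each gets rank 4.
Lia has value 47 min → rank 8.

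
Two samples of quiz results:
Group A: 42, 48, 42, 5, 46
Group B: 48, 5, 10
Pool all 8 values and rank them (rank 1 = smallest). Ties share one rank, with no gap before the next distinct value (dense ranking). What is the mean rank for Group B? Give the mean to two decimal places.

Sorted (ascending): 5, 5, 10, 42, 42, 46, 48, 48
The 2 values of 5 share dense rank 1.
The 2 values of 42 share dense rank 3.
The 2 values of 48 share dense rank 5.
Remaining distinct values take the next consecutive integers.
Group B values → pooled ranks: 48→5, 5→1, 10→2
Mean rank = (5 + 1 + 2) / 3 = 2.67

2.67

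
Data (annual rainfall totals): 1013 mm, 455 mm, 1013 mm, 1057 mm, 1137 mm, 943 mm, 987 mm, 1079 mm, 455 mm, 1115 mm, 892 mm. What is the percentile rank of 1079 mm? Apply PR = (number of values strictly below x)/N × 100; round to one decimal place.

N = 11.
Strictly below 1079: 8. Equal to 1079: 1.
PR = 8/11 × 100 = 72.7

72.7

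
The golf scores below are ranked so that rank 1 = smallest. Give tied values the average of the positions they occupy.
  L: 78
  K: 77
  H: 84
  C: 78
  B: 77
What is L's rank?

Sorted (ascending): 77, 77, 78, 78, 84
The 2 values of 77 occupy positions 1–2 → average rank (1+2)/2 = 1.5.
The 2 values of 78 occupy positions 3–4 → average rank (3+4)/2 = 3.5.
L has value 78 → rank 3.5.

3.5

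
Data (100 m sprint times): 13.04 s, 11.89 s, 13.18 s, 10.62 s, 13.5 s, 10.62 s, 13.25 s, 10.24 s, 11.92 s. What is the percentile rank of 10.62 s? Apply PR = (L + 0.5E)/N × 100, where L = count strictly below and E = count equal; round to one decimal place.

22.2

N = 9.
Strictly below 10.62: 1. Equal to 10.62: 2.
PR = (1 + 0.5·2)/9 × 100 = 22.2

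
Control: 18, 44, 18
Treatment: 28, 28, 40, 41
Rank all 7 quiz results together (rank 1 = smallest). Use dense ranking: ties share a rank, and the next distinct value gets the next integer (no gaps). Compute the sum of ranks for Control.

Sorted (ascending): 18, 18, 28, 28, 40, 41, 44
The 2 values of 18 share dense rank 1.
The 2 values of 28 share dense rank 2.
Remaining distinct values take the next consecutive integers.
Control values → pooled ranks: 18→1, 44→5, 18→1
Rank sum = 1 + 5 + 1 = 7

7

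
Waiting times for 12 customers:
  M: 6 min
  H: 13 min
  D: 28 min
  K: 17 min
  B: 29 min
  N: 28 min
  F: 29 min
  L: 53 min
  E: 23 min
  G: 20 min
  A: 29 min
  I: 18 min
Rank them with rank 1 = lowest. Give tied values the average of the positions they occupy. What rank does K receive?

3

Sorted (ascending): 6, 13, 17, 18, 20, 23, 28, 28, 29, 29, 29, 53
The 2 values of 28 occupy positions 7–8 → average rank (7+8)/2 = 7.5.
The 3 values of 29 occupy positions 9–11 → average rank 10.
K has value 17 min → rank 3.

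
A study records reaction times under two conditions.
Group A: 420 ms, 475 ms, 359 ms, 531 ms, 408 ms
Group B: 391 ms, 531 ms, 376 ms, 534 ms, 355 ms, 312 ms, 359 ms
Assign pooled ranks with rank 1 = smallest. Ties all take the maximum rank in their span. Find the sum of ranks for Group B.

Sorted (ascending): 312, 355, 359, 359, 376, 391, 408, 420, 475, 531, 531, 534
The 2 values of 359 occupy positions 3–4 → each gets rank 4.
The 2 values of 531 occupy positions 10–11 → each gets rank 11.
Group B values → pooled ranks: 391→6, 531→11, 376→5, 534→12, 355→2, 312→1, 359→4
Rank sum = 6 + 11 + 5 + 12 + 2 + 1 + 4 = 41

41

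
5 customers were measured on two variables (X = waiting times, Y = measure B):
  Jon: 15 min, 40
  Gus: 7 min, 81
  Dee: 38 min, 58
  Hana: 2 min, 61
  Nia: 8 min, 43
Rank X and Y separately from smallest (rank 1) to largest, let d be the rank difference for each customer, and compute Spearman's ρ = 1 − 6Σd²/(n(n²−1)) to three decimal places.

-0.600

Ranks of variable 1: 4, 2, 5, 1, 3
Ranks of variable 2: 1, 5, 3, 4, 2
d = r₁ − r₂: 3, -3, 2, -3, 1
d²: 9, 9, 4, 9, 1; Σd² = 32
ρ = 1 − 6·32/(5·24) = 1 − 192/120 = -0.600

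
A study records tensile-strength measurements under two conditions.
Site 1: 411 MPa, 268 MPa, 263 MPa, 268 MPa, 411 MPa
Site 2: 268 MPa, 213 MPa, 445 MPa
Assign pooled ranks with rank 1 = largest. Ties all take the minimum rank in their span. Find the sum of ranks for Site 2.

13

Sorted (descending): 445, 411, 411, 268, 268, 268, 263, 213
The 2 values of 411 occupy positions 2–3 → each gets rank 2.
The 3 values of 268 occupy positions 4–6 → each gets rank 4.
Site 2 values → pooled ranks: 268→4, 213→8, 445→1
Rank sum = 4 + 8 + 1 = 13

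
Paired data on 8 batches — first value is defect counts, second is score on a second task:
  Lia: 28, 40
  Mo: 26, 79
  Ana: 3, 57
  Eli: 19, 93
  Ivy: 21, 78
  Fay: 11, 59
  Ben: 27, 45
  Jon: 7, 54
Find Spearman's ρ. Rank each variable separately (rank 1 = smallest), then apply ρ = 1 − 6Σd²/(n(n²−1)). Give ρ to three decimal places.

-0.262

Ranks of variable 1: 8, 6, 1, 4, 5, 3, 7, 2
Ranks of variable 2: 1, 7, 4, 8, 6, 5, 2, 3
d = r₁ − r₂: 7, -1, -3, -4, -1, -2, 5, -1
d²: 49, 1, 9, 16, 1, 4, 25, 1; Σd² = 106
ρ = 1 − 6·106/(8·63) = 1 − 636/504 = -0.262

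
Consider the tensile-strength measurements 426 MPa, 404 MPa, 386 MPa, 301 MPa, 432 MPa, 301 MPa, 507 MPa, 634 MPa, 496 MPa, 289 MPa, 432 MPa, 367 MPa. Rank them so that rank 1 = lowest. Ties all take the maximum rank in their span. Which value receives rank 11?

Sorted (ascending): 289, 301, 301, 367, 386, 404, 426, 432, 432, 496, 507, 634
The 2 values of 301 occupy positions 2–3 → each gets rank 3.
The 2 values of 432 occupy positions 8–9 → each gets rank 9.
Rank 11 → value 507.

507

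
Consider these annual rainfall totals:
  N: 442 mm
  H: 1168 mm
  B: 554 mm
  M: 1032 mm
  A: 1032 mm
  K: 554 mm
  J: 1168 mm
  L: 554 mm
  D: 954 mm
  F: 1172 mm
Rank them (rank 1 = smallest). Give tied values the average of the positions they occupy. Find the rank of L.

Sorted (ascending): 442, 554, 554, 554, 954, 1032, 1032, 1168, 1168, 1172
The 3 values of 554 occupy positions 2–4 → average rank 3.
The 2 values of 1032 occupy positions 6–7 → average rank (6+7)/2 = 6.5.
The 2 values of 1168 occupy positions 8–9 → average rank (8+9)/2 = 8.5.
L has value 554 mm → rank 3.

3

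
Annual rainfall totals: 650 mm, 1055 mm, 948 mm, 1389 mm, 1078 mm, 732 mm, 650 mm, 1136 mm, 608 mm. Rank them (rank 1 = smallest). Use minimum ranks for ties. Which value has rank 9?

Sorted (ascending): 608, 650, 650, 732, 948, 1055, 1078, 1136, 1389
The 2 values of 650 occupy positions 2–3 → each gets rank 2.
Rank 9 → value 1389.

1389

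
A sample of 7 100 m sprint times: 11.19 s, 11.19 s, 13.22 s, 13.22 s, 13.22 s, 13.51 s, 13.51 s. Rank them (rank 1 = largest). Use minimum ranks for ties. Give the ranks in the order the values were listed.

6, 6, 3, 3, 3, 1, 1

Sorted (descending): 13.51, 13.51, 13.22, 13.22, 13.22, 11.19, 11.19
The 2 values of 13.51 occupy positions 1–2 → each gets rank 1.
The 3 values of 13.22 occupy positions 3–5 → each gets rank 3.
The 2 values of 11.19 occupy positions 6–7 → each gets rank 6.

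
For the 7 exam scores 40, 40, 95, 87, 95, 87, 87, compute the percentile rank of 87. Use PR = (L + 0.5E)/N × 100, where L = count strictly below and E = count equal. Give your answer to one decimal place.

N = 7.
Strictly below 87: 2. Equal to 87: 3.
PR = (2 + 0.5·3)/7 × 100 = 50.0

50.0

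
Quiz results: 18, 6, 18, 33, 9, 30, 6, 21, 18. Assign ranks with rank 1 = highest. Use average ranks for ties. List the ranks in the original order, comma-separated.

Sorted (descending): 33, 30, 21, 18, 18, 18, 9, 6, 6
The 3 values of 18 occupy positions 4–6 → average rank 5.
The 2 values of 6 occupy positions 8–9 → average rank (8+9)/2 = 8.5.

5, 8.5, 5, 1, 7, 2, 8.5, 3, 5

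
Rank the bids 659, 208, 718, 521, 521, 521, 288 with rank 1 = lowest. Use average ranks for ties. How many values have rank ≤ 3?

Sorted (ascending): 208, 288, 521, 521, 521, 659, 718
The 3 values of 521 occupy positions 3–5 → average rank 4.
Ranks ≤ 3: {1, 2} → 2 values.

2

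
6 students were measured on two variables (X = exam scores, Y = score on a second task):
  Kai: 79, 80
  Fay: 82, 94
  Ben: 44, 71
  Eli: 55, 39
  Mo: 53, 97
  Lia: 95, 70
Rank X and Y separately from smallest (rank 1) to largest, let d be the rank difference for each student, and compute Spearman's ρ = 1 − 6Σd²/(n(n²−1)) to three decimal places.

-0.143

Ranks of variable 1: 4, 5, 1, 3, 2, 6
Ranks of variable 2: 4, 5, 3, 1, 6, 2
d = r₁ − r₂: 0, 0, -2, 2, -4, 4
d²: 0, 0, 4, 4, 16, 16; Σd² = 40
ρ = 1 − 6·40/(6·35) = 1 − 240/210 = -0.143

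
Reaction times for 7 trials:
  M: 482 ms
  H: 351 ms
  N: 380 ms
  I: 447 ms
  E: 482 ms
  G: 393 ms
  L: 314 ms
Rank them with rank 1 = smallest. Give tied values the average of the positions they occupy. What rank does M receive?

Sorted (ascending): 314, 351, 380, 393, 447, 482, 482
The 2 values of 482 occupy positions 6–7 → average rank (6+7)/2 = 6.5.
M has value 482 ms → rank 6.5.

6.5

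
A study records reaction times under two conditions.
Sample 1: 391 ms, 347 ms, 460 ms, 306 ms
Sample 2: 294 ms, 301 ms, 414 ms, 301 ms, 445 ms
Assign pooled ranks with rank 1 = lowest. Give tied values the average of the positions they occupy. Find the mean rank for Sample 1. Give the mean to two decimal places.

Sorted (ascending): 294, 301, 301, 306, 347, 391, 414, 445, 460
The 2 values of 301 occupy positions 2–3 → average rank (2+3)/2 = 2.5.
Sample 1 values → pooled ranks: 391→6, 347→5, 460→9, 306→4
Mean rank = (6 + 5 + 9 + 4) / 4 = 6.00

6.00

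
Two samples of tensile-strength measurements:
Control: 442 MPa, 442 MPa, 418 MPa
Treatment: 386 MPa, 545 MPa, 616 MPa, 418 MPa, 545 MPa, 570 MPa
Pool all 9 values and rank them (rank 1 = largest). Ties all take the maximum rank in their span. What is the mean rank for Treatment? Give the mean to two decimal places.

Sorted (descending): 616, 570, 545, 545, 442, 442, 418, 418, 386
The 2 values of 545 occupy positions 3–4 → each gets rank 4.
The 2 values of 442 occupy positions 5–6 → each gets rank 6.
The 2 values of 418 occupy positions 7–8 → each gets rank 8.
Treatment values → pooled ranks: 386→9, 545→4, 616→1, 418→8, 545→4, 570→2
Mean rank = (9 + 4 + 1 + 8 + 4 + 2) / 6 = 4.67

4.67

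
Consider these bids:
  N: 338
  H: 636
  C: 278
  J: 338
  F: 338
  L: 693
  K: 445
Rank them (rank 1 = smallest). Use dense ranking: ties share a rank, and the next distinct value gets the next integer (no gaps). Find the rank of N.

Sorted (ascending): 278, 338, 338, 338, 445, 636, 693
The 3 values of 338 share dense rank 2.
Remaining distinct values take the next consecutive integers.
N has value 338 → rank 2.

2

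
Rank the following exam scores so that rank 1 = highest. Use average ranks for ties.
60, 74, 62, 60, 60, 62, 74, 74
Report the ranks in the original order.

Sorted (descending): 74, 74, 74, 62, 62, 60, 60, 60
The 3 values of 74 occupy positions 1–3 → average rank 2.
The 2 values of 62 occupy positions 4–5 → average rank (4+5)/2 = 4.5.
The 3 values of 60 occupy positions 6–8 → average rank 7.

7, 2, 4.5, 7, 7, 4.5, 2, 2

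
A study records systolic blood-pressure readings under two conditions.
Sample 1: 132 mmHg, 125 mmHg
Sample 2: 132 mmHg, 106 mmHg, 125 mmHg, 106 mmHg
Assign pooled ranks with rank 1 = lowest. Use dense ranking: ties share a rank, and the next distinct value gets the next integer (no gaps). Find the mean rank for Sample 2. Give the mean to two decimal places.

Sorted (ascending): 106, 106, 125, 125, 132, 132
The 2 values of 106 share dense rank 1.
The 2 values of 125 share dense rank 2.
The 2 values of 132 share dense rank 3.
Sample 2 values → pooled ranks: 132→3, 106→1, 125→2, 106→1
Mean rank = (3 + 1 + 2 + 1) / 4 = 1.75

1.75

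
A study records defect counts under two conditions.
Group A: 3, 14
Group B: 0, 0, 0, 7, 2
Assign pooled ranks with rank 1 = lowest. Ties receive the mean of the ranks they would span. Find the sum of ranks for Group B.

16

Sorted (ascending): 0, 0, 0, 2, 3, 7, 14
The 3 values of 0 occupy positions 1–3 → average rank 2.
Group B values → pooled ranks: 0→2, 0→2, 0→2, 7→6, 2→4
Rank sum = 2 + 2 + 2 + 6 + 4 = 16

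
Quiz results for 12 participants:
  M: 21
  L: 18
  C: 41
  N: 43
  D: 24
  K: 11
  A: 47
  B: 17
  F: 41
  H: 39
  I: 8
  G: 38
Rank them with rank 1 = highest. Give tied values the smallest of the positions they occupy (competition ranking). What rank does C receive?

Sorted (descending): 47, 43, 41, 41, 39, 38, 24, 21, 18, 17, 11, 8
The 2 values of 41 occupy positions 3–4 → each gets rank 3.
C has value 41 → rank 3.

3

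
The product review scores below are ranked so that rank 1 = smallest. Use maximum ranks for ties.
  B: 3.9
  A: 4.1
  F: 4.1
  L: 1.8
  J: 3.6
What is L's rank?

1

Sorted (ascending): 1.8, 3.6, 3.9, 4.1, 4.1
The 2 values of 4.1 occupy positions 4–5 → each gets rank 5.
L has value 1.8 → rank 1.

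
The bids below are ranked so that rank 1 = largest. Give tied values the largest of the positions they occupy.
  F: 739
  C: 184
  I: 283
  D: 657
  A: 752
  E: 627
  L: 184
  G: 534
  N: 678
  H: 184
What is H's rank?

Sorted (descending): 752, 739, 678, 657, 627, 534, 283, 184, 184, 184
The 3 values of 184 occupy positions 8–10 → each gets rank 10.
H has value 184 → rank 10.

10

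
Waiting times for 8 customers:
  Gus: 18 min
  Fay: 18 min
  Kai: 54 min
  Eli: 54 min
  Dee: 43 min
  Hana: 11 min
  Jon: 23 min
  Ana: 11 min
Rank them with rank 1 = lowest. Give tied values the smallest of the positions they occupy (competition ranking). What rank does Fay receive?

Sorted (ascending): 11, 11, 18, 18, 23, 43, 54, 54
The 2 values of 11 occupy positions 1–2 → each gets rank 1.
The 2 values of 18 occupy positions 3–4 → each gets rank 3.
The 2 values of 54 occupy positions 7–8 → each gets rank 7.
Fay has value 18 min → rank 3.

3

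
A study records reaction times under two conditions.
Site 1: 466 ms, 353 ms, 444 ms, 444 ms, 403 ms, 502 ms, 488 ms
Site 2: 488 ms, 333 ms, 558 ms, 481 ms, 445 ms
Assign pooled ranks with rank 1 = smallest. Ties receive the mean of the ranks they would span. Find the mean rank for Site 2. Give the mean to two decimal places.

Sorted (ascending): 333, 353, 403, 444, 444, 445, 466, 481, 488, 488, 502, 558
The 2 values of 444 occupy positions 4–5 → average rank (4+5)/2 = 4.5.
The 2 values of 488 occupy positions 9–10 → average rank (9+10)/2 = 9.5.
Site 2 values → pooled ranks: 488→9.5, 333→1, 558→12, 481→8, 445→6
Mean rank = (9.5 + 1 + 12 + 8 + 6) / 5 = 7.30

7.30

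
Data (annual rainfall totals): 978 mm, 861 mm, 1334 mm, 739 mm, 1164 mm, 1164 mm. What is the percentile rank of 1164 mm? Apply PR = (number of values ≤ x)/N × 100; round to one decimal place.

83.3

N = 6.
Strictly below 1164: 3. Equal to 1164: 2.
PR = 5/6 × 100 = 83.3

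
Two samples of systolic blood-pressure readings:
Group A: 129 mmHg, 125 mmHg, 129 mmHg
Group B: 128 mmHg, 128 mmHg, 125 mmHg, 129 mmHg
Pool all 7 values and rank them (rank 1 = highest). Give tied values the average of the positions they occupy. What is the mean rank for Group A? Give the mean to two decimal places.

3.50

Sorted (descending): 129, 129, 129, 128, 128, 125, 125
The 3 values of 129 occupy positions 1–3 → average rank 2.
The 2 values of 128 occupy positions 4–5 → average rank (4+5)/2 = 4.5.
The 2 values of 125 occupy positions 6–7 → average rank (6+7)/2 = 6.5.
Group A values → pooled ranks: 129→2, 125→6.5, 129→2
Mean rank = (2 + 6.5 + 2) / 3 = 3.50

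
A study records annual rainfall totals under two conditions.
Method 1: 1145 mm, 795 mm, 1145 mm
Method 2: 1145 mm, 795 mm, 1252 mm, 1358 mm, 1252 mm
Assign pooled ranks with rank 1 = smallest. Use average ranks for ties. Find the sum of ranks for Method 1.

Sorted (ascending): 795, 795, 1145, 1145, 1145, 1252, 1252, 1358
The 2 values of 795 occupy positions 1–2 → average rank (1+2)/2 = 1.5.
The 3 values of 1145 occupy positions 3–5 → average rank 4.
The 2 values of 1252 occupy positions 6–7 → average rank (6+7)/2 = 6.5.
Method 1 values → pooled ranks: 1145→4, 795→1.5, 1145→4
Rank sum = 4 + 1.5 + 4 = 9.5

9.5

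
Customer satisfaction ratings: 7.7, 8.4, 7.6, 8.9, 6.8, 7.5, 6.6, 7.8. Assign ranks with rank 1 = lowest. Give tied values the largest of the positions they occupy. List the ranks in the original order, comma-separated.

5, 7, 4, 8, 2, 3, 1, 6

Sorted (ascending): 6.6, 6.8, 7.5, 7.6, 7.7, 7.8, 8.4, 8.9
No ties — each value takes its position as its rank.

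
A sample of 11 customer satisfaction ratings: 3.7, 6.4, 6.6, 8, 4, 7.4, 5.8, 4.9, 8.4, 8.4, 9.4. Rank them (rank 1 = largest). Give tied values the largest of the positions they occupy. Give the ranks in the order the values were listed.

11, 7, 6, 4, 10, 5, 8, 9, 3, 3, 1

Sorted (descending): 9.4, 8.4, 8.4, 8, 7.4, 6.6, 6.4, 5.8, 4.9, 4, 3.7
The 2 values of 8.4 occupy positions 2–3 → each gets rank 3.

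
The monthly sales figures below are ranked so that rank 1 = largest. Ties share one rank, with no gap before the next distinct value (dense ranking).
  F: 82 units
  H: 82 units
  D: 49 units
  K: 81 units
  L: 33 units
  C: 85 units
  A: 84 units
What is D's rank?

Sorted (descending): 85, 84, 82, 82, 81, 49, 33
The 2 values of 82 share dense rank 3.
Remaining distinct values take the next consecutive integers.
D has value 49 units → rank 5.

5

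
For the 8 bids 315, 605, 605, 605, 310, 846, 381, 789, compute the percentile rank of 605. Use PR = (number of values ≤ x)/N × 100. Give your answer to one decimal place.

75.0

N = 8.
Strictly below 605: 3. Equal to 605: 3.
PR = 6/8 × 100 = 75.0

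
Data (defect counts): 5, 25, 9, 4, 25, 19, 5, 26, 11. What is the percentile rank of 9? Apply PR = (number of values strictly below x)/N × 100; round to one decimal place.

33.3

N = 9.
Strictly below 9: 3. Equal to 9: 1.
PR = 3/9 × 100 = 33.3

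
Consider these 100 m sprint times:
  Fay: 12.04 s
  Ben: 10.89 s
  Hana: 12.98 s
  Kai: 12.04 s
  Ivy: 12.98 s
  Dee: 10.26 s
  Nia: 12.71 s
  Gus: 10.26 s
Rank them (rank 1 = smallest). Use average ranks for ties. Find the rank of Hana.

7.5

Sorted (ascending): 10.26, 10.26, 10.89, 12.04, 12.04, 12.71, 12.98, 12.98
The 2 values of 10.26 occupy positions 1–2 → average rank (1+2)/2 = 1.5.
The 2 values of 12.04 occupy positions 4–5 → average rank (4+5)/2 = 4.5.
The 2 values of 12.98 occupy positions 7–8 → average rank (7+8)/2 = 7.5.
Hana has value 12.98 s → rank 7.5.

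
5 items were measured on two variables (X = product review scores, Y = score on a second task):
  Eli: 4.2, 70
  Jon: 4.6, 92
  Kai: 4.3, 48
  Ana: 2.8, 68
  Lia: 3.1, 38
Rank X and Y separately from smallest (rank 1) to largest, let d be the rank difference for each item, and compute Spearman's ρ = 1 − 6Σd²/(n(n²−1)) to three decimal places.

0.500

Ranks of variable 1: 3, 5, 4, 1, 2
Ranks of variable 2: 4, 5, 2, 3, 1
d = r₁ − r₂: -1, 0, 2, -2, 1
d²: 1, 0, 4, 4, 1; Σd² = 10
ρ = 1 − 6·10/(5·24) = 1 − 60/120 = 0.500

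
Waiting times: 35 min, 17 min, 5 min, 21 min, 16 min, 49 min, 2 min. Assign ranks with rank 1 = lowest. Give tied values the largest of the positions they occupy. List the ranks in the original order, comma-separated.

Sorted (ascending): 2, 5, 16, 17, 21, 35, 49
No ties — each value takes its position as its rank.

6, 4, 2, 5, 3, 7, 1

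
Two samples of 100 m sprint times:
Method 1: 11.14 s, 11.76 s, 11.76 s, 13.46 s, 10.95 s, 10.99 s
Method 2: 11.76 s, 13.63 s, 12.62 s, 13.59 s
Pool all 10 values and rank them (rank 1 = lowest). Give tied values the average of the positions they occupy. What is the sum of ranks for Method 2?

31

Sorted (ascending): 10.95, 10.99, 11.14, 11.76, 11.76, 11.76, 12.62, 13.46, 13.59, 13.63
The 3 values of 11.76 occupy positions 4–6 → average rank 5.
Method 2 values → pooled ranks: 11.76→5, 13.63→10, 12.62→7, 13.59→9
Rank sum = 5 + 10 + 7 + 9 = 31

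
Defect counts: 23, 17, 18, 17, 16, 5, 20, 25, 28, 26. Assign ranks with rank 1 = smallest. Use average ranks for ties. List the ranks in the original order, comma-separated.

Sorted (ascending): 5, 16, 17, 17, 18, 20, 23, 25, 26, 28
The 2 values of 17 occupy positions 3–4 → average rank (3+4)/2 = 3.5.

7, 3.5, 5, 3.5, 2, 1, 6, 8, 10, 9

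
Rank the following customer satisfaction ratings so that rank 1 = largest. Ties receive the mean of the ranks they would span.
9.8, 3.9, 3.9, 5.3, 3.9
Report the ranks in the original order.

Sorted (descending): 9.8, 5.3, 3.9, 3.9, 3.9
The 3 values of 3.9 occupy positions 3–5 → average rank 4.

1, 4, 4, 2, 4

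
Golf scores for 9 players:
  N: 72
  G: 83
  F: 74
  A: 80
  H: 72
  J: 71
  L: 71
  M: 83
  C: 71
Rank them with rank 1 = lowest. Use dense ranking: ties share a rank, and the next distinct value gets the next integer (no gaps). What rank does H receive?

Sorted (ascending): 71, 71, 71, 72, 72, 74, 80, 83, 83
The 3 values of 71 share dense rank 1.
The 2 values of 72 share dense rank 2.
The 2 values of 83 share dense rank 5.
Remaining distinct values take the next consecutive integers.
H has value 72 → rank 2.

2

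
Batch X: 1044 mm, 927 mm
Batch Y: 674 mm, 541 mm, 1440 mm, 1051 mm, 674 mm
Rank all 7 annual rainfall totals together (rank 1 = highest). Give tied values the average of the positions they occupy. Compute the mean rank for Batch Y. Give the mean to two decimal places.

4.20

Sorted (descending): 1440, 1051, 1044, 927, 674, 674, 541
The 2 values of 674 occupy positions 5–6 → average rank (5+6)/2 = 5.5.
Batch Y values → pooled ranks: 674→5.5, 541→7, 1440→1, 1051→2, 674→5.5
Mean rank = (5.5 + 7 + 1 + 2 + 5.5) / 5 = 4.20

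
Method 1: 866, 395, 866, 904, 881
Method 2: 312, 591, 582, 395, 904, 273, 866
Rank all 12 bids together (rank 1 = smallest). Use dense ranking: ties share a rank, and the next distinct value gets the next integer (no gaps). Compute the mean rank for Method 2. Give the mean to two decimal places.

Sorted (ascending): 273, 312, 395, 395, 582, 591, 866, 866, 866, 881, 904, 904
The 2 values of 395 share dense rank 3.
The 3 values of 866 share dense rank 6.
The 2 values of 904 share dense rank 8.
Remaining distinct values take the next consecutive integers.
Method 2 values → pooled ranks: 312→2, 591→5, 582→4, 395→3, 904→8, 273→1, 866→6
Mean rank = (2 + 5 + 4 + 3 + 8 + 1 + 6) / 7 = 4.14

4.14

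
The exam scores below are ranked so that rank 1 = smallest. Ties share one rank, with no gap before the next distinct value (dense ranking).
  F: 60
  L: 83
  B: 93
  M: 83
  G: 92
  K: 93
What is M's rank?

Sorted (ascending): 60, 83, 83, 92, 93, 93
The 2 values of 83 share dense rank 2.
The 2 values of 93 share dense rank 4.
Remaining distinct values take the next consecutive integers.
M has value 83 → rank 2.

2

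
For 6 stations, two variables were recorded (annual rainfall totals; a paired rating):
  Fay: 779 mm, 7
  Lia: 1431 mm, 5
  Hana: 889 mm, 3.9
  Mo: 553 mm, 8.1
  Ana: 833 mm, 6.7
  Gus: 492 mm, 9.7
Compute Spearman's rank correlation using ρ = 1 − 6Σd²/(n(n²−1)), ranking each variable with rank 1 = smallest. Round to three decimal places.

-0.943

Ranks of variable 1: 3, 6, 5, 2, 4, 1
Ranks of variable 2: 4, 2, 1, 5, 3, 6
d = r₁ − r₂: -1, 4, 4, -3, 1, -5
d²: 1, 16, 16, 9, 1, 25; Σd² = 68
ρ = 1 − 6·68/(6·35) = 1 − 408/210 = -0.943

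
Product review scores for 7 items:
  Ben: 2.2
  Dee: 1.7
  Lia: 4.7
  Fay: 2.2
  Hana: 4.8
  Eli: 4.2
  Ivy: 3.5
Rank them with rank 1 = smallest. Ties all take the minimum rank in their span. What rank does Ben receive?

2

Sorted (ascending): 1.7, 2.2, 2.2, 3.5, 4.2, 4.7, 4.8
The 2 values of 2.2 occupy positions 2–3 → each gets rank 2.
Ben has value 2.2 → rank 2.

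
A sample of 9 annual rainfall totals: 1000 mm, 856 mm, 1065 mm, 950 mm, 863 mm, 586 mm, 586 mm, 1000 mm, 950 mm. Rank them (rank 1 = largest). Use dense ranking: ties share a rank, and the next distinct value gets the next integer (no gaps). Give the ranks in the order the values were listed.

2, 5, 1, 3, 4, 6, 6, 2, 3

Sorted (descending): 1065, 1000, 1000, 950, 950, 863, 856, 586, 586
The 2 values of 1000 share dense rank 2.
The 2 values of 950 share dense rank 3.
The 2 values of 586 share dense rank 6.
Remaining distinct values take the next consecutive integers.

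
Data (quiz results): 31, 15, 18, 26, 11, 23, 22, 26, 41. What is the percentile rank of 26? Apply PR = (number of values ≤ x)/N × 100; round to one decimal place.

N = 9.
Strictly below 26: 5. Equal to 26: 2.
PR = 7/9 × 100 = 77.8

77.8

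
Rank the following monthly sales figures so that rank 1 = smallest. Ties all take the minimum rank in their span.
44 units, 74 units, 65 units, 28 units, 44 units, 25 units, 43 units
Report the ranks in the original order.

Sorted (ascending): 25, 28, 43, 44, 44, 65, 74
The 2 values of 44 occupy positions 4–5 → each gets rank 4.

4, 7, 6, 2, 4, 1, 3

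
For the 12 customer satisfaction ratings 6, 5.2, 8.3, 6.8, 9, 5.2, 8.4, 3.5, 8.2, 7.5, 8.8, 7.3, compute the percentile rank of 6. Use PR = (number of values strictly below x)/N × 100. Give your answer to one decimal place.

25.0

N = 12.
Strictly below 6: 3. Equal to 6: 1.
PR = 3/12 × 100 = 25.0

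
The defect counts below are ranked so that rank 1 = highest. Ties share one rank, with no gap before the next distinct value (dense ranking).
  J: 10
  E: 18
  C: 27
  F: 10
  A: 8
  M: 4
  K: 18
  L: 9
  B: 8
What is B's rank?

Sorted (descending): 27, 18, 18, 10, 10, 9, 8, 8, 4
The 2 values of 18 share dense rank 2.
The 2 values of 10 share dense rank 3.
The 2 values of 8 share dense rank 5.
Remaining distinct values take the next consecutive integers.
B has value 8 → rank 5.

5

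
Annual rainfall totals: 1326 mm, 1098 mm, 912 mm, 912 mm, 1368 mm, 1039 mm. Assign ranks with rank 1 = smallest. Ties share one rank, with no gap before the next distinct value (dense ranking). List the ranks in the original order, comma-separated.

Sorted (ascending): 912, 912, 1039, 1098, 1326, 1368
The 2 values of 912 share dense rank 1.
Remaining distinct values take the next consecutive integers.

4, 3, 1, 1, 5, 2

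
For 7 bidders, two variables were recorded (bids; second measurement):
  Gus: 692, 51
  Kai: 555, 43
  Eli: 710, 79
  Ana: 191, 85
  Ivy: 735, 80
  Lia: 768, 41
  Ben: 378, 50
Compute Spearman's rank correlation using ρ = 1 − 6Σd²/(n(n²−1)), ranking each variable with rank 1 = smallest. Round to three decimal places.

Ranks of variable 1: 4, 3, 5, 1, 6, 7, 2
Ranks of variable 2: 4, 2, 5, 7, 6, 1, 3
d = r₁ − r₂: 0, 1, 0, -6, 0, 6, -1
d²: 0, 1, 0, 36, 0, 36, 1; Σd² = 74
ρ = 1 − 6·74/(7·48) = 1 − 444/336 = -0.321

-0.321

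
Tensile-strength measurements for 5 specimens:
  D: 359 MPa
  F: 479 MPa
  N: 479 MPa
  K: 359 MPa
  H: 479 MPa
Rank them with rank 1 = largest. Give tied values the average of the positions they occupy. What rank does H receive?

Sorted (descending): 479, 479, 479, 359, 359
The 3 values of 479 occupy positions 1–3 → average rank 2.
The 2 values of 359 occupy positions 4–5 → average rank (4+5)/2 = 4.5.
H has value 479 MPa → rank 2.

2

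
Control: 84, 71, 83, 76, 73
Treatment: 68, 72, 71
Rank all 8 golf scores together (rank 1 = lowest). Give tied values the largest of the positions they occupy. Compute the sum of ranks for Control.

Sorted (ascending): 68, 71, 71, 72, 73, 76, 83, 84
The 2 values of 71 occupy positions 2–3 → each gets rank 3.
Control values → pooled ranks: 84→8, 71→3, 83→7, 76→6, 73→5
Rank sum = 8 + 3 + 7 + 6 + 5 = 29

29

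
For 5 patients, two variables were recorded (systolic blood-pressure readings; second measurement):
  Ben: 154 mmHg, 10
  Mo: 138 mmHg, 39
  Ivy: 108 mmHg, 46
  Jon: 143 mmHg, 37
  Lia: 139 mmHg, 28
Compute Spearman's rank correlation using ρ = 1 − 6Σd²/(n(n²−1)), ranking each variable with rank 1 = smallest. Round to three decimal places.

-0.900

Ranks of variable 1: 5, 2, 1, 4, 3
Ranks of variable 2: 1, 4, 5, 3, 2
d = r₁ − r₂: 4, -2, -4, 1, 1
d²: 16, 4, 16, 1, 1; Σd² = 38
ρ = 1 − 6·38/(5·24) = 1 − 228/120 = -0.900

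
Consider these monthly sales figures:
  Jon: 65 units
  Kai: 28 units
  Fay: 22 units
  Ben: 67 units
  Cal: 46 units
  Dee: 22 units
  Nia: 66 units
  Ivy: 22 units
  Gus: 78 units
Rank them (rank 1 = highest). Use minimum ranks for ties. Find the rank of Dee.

Sorted (descending): 78, 67, 66, 65, 46, 28, 22, 22, 22
The 3 values of 22 occupy positions 7–9 → each gets rank 7.
Dee has value 22 units → rank 7.

7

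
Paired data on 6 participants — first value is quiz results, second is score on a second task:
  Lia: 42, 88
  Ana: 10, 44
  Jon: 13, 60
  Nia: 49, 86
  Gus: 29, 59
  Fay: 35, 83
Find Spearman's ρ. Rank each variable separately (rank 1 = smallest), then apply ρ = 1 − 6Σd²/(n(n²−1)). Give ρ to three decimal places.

0.886

Ranks of variable 1: 5, 1, 2, 6, 3, 4
Ranks of variable 2: 6, 1, 3, 5, 2, 4
d = r₁ − r₂: -1, 0, -1, 1, 1, 0
d²: 1, 0, 1, 1, 1, 0; Σd² = 4
ρ = 1 − 6·4/(6·35) = 1 − 24/210 = 0.886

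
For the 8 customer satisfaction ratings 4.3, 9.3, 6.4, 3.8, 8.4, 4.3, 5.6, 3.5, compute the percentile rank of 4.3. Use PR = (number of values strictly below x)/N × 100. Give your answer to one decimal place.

N = 8.
Strictly below 4.3: 2. Equal to 4.3: 2.
PR = 2/8 × 100 = 25.0

25.0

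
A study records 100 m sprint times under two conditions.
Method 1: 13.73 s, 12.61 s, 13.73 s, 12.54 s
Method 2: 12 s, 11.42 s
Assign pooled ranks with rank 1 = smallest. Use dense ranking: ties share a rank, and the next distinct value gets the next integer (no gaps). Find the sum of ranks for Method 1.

17

Sorted (ascending): 11.42, 12, 12.54, 12.61, 13.73, 13.73
The 2 values of 13.73 share dense rank 5.
Remaining distinct values take the next consecutive integers.
Method 1 values → pooled ranks: 13.73→5, 12.61→4, 13.73→5, 12.54→3
Rank sum = 5 + 4 + 5 + 3 = 17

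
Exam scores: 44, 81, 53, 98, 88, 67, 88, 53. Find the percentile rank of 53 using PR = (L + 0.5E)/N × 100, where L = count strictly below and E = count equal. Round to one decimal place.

N = 8.
Strictly below 53: 1. Equal to 53: 2.
PR = (1 + 0.5·2)/8 × 100 = 25.0

25.0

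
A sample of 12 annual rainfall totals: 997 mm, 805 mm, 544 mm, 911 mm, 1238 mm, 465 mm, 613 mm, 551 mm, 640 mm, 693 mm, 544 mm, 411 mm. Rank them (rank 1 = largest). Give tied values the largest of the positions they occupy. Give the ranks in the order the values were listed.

Sorted (descending): 1238, 997, 911, 805, 693, 640, 613, 551, 544, 544, 465, 411
The 2 values of 544 occupy positions 9–10 → each gets rank 10.

2, 4, 10, 3, 1, 11, 7, 8, 6, 5, 10, 12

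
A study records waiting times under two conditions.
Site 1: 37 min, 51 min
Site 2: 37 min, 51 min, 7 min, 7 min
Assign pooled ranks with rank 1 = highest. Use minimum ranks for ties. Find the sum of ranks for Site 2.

14

Sorted (descending): 51, 51, 37, 37, 7, 7
The 2 values of 51 occupy positions 1–2 → each gets rank 1.
The 2 values of 37 occupy positions 3–4 → each gets rank 3.
The 2 values of 7 occupy positions 5–6 → each gets rank 5.
Site 2 values → pooled ranks: 37→3, 51→1, 7→5, 7→5
Rank sum = 3 + 1 + 5 + 5 = 14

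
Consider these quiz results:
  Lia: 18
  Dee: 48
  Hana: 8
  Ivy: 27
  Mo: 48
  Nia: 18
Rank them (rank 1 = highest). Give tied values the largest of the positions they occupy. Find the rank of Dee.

Sorted (descending): 48, 48, 27, 18, 18, 8
The 2 values of 48 occupy positions 1–2 → each gets rank 2.
The 2 values of 18 occupy positions 4–5 → each gets rank 5.
Dee has value 48 → rank 2.

2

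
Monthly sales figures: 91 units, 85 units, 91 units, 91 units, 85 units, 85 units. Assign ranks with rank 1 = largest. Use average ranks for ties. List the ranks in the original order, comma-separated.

2, 5, 2, 2, 5, 5

Sorted (descending): 91, 91, 91, 85, 85, 85
The 3 values of 91 occupy positions 1–3 → average rank 2.
The 3 values of 85 occupy positions 4–6 → average rank 5.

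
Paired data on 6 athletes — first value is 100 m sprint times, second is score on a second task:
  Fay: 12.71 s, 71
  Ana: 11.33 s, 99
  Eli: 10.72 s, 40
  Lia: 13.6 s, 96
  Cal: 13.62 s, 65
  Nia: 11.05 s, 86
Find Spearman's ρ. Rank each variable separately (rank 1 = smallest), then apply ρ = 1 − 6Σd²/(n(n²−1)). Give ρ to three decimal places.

0.143

Ranks of variable 1: 4, 3, 1, 5, 6, 2
Ranks of variable 2: 3, 6, 1, 5, 2, 4
d = r₁ − r₂: 1, -3, 0, 0, 4, -2
d²: 1, 9, 0, 0, 16, 4; Σd² = 30
ρ = 1 − 6·30/(6·35) = 1 − 180/210 = 0.143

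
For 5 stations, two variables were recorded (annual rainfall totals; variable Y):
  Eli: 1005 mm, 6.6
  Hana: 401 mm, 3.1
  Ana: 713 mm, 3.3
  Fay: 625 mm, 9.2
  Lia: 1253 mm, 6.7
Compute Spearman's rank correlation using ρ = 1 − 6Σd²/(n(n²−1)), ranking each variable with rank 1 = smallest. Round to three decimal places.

0.400

Ranks of variable 1: 4, 1, 3, 2, 5
Ranks of variable 2: 3, 1, 2, 5, 4
d = r₁ − r₂: 1, 0, 1, -3, 1
d²: 1, 0, 1, 9, 1; Σd² = 12
ρ = 1 − 6·12/(5·24) = 1 − 72/120 = 0.400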